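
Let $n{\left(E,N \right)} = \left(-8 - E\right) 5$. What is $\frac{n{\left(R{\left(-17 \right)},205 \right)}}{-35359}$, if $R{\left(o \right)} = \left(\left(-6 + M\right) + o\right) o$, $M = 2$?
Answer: $\frac{1825}{35359} \approx 0.051613$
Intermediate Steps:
$R{\left(o \right)} = o \left(-4 + o\right)$ ($R{\left(o \right)} = \left(\left(-6 + 2\right) + o\right) o = \left(-4 + o\right) o = o \left(-4 + o\right)$)
$n{\left(E,N \right)} = -40 - 5 E$
$\frac{n{\left(R{\left(-17 \right)},205 \right)}}{-35359} = \frac{-40 - 5 \left(- 17 \left(-4 - 17\right)\right)}{-35359} = \left(-40 - 5 \left(\left(-17\right) \left(-21\right)\right)\right) \left(- \frac{1}{35359}\right) = \left(-40 - 1785\right) \left(- \frac{1}{35359}\right) = \left(-1825\right) \left(- \frac{1}{35359}\right) = \frac{1825}{35359}$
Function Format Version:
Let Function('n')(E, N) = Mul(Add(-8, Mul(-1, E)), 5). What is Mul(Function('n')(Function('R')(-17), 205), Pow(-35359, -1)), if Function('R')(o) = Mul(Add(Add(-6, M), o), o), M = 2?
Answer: Rational(1825, 35359) ≈ 0.051613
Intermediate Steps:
Function('R')(o) = Mul(o, Add(-4, o)) (Function('R')(o) = Mul(Add(Add(-6, 2), o), o) = Mul(Add(-4, o), o) = Mul(o, Add(-4, o)))
Function('n')(E, N) = Add(-40, Mul(-5, E))
Mul(Function('n')(Function('R')(-17), 205), Pow(-35359, -1)) = Mul(Add(-40, Mul(-5, Mul(-17, Add(-4, -17)))), Pow(-35359, -1)) = Mul(Add(-40, Mul(-5, Mul(-17, -21))), Rational(-1, 35359)) = Mul(Add(-40, Mul(-5, 357)), Rational(-1, 35359)) = Mul(Add(-40, -1785), Rational(-1, 35359)) = Mul(-1825, Rational(-1, 35359)) = Rational(1825, 35359)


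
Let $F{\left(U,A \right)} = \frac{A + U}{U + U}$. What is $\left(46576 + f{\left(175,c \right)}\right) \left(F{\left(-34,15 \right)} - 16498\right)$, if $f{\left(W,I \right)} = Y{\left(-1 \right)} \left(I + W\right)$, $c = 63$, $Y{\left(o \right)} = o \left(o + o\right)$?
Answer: $- \frac{13196262735}{17} \approx -7.7625 \cdot 10^{8}$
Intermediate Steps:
$Y{\left(o \right)} = 2 o^{2}$ ($Y{\left(o \right)} = o 2 o = 2 o^{2}$)
$F{\left(U,A \right)} = \frac{A + U}{2 U}$
$f{\left(W,I \right)} = 2 I + 2 W$ ($f{\left(W,I \right)} = 2 \left(-1\right)^{2} \left(I + W\right) = 2 \cdot 1 \left(I + W\right) = 2 \left(I + W\right) = 2 I + 2 W$)
$\left(46576 + f{\left(175,c \right)}\right) \left(F{\left(-34,15 \right)} - 16498\right) = \left(46576 + \left(2 \cdot 63 + 2 \cdot 175\right)\right) \left(\frac{15 - 34}{2 \left(-34\right)} - 16498\right) = \left(46576 + \left(126 + 350\right)\right) \left(\frac{1}{2} \left(- \frac{1}{34}\right) \left(-19\right) - 16498\right) = \left(46576 + 476\right) \left(\frac{19}{68} - 16498\right) = 47052 \left(- \frac{1121845}{68}\right) = - \frac{13196262735}{17}$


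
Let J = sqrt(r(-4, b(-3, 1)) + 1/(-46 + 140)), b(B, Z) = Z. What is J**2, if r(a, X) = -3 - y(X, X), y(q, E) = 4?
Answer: -657/94 ≈ -6.9894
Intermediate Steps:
r(a, X) = -7 (r(a, X) = -3 - 1*4 = -3 - 4 = -7)
J = 3*I*sqrt(6862)/94 (J = sqrt(-7 + 1/(-46 + 140)) = sqrt(-7 + 1/94) = sqrt(-657/94) = 3*I*sqrt(6862)/94 ≈ 2.6437*I)
J**2 = (3*I*sqrt(6862)/94)**2 = -657/94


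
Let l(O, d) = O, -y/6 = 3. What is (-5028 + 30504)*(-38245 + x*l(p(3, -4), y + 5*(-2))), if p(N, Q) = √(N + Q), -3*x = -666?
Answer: -974329620 + 5655672*I ≈ -9.7433e+8 + 5.6557e+6*I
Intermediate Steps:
y = -18 (y = -6*3 = -18)
x = 222 (x = -⅓*(-666) = 222)
(-5028 + 30504)*(-38245 + x*l(p(3, -4), y + 5*(-2))) = (-5028 + 30504)*(-38245 + 222*√(3 - 4)) = 25476*(-38245 + 222*√(-1)) = 25476*(-38245 + 222*I) = -974329620 + 5655672*I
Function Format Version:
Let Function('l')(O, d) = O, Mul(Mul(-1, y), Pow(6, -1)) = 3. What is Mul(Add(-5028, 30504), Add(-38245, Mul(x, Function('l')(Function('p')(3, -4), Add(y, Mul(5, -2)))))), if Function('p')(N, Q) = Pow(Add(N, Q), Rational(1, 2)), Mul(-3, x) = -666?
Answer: Add(-974329620, Mul(5655672, I)) ≈ Add(-9.7433e+8, Mul(5.6557e+6, I))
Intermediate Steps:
y = -18 (y = Mul(-6, 3) = -18)
x = 222 (x = Mul(Rational(-1, 3), -666) = 222)
Mul(Add(-5028, 30504), Add(-38245, Mul(x, Function('l')(Function('p')(3, -4), Add(y, Mul(5, -2)))))) = Mul(Add(-5028, 30504), Add(-38245, Mul(222, Pow(Add(3, -4), Rational(1, 2))))) = Mul(25476, Add(-38245, Mul(222, Pow(-1, Rational(1, 2))))) = Mul(25476, Add(-38245, Mul(222, I))) = Add(-974329620, Mul(5655672, I))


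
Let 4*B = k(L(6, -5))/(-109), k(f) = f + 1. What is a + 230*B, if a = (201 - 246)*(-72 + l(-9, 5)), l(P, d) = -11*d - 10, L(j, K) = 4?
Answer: 1343395/218 ≈ 6162.4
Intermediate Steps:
l(P, d) = -10 - 11*d
k(f) = 1 + f
B = -5/436 (B = ((1 + 4)/(-109))/4 = (5*(-1/109))/4 = (1/4)*(-5/109) = -5/436 ≈ -0.011468)
a = 6165 (a = (201 - 246)*(-72 + (-10 - 11*5)) = -45*(-72 + (-10 - 55)) = -45*(-72 - 65) = -45*(-137) = 6165)
a + 230*B = 6165 + 230*(-5/436) = 6165 - 575/218 = 1343395/218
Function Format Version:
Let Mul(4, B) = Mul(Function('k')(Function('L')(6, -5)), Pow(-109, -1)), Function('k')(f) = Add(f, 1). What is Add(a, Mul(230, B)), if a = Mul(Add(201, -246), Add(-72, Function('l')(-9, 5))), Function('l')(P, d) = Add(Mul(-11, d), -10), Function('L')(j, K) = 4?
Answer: Rational(1343395, 218) ≈ 6162.4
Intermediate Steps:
Function('l')(P, d) = Add(-10, Mul(-11, d))
Function('k')(f) = Add(1, f)
B = Rational(-5, 436) (B = Mul(Rational(1, 4), Mul(Add(1, 4), Pow(-109, -1))) = Mul(Rational(1, 4), Mul(5, Rational(-1, 109))) = Mul(Rational(1, 4), Rational(-5, 109)) = Rational(-5, 436) ≈ -0.011468)
a = 6165 (a = Mul(Add(201, -246), Add(-72, Add(-10, Mul(-11, 5)))) = Mul(-45, Add(-72, Add(-10, -55))) = Mul(-45, Add(-72, -65)) = Mul(-45, -137) = 6165)
Add(a, Mul(230, B)) = Add(6165, Mul(230, Rational(-5, 436))) = Add(6165, Rational(-575, 218)) = Rational(1343395, 218)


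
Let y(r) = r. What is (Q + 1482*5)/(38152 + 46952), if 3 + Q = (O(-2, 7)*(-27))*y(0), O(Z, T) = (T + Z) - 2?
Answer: 823/9456 ≈ 0.087035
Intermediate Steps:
O(Z, T) = -2 + T + Z
Q = -3 (Q = -3 + ((-2 + 7 - 2)*(-27))*0 = -3 + (3*(-27))*0 = -3 - 81*0 = -3 + 0 = -3)
(Q + 1482*5)/(38152 + 46952) = (-3 + 1482*5)/(38152 + 46952) = (-3 + 7410)/85104 = 7407*(1/85104) = 823/9456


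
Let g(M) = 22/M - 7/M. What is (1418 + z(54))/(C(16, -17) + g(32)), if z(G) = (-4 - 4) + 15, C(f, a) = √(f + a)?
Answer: 684000/1249 - 1459200*I/1249 ≈ 547.64 - 1168.3*I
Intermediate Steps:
C(f, a) = √(a + f)
z(G) = 7 (z(G) = -8 + 15 = 7)
g(M) = 15/M
(1418 + z(54))/(C(16, -17) + g(32)) = (1418 + 7)/(√(-17 + 16) + 15/32) = 1425/(√(-1) + 15*(1/32)) = 1425/(I + 15/32) = 1425/(15/32 + I) = 1425*(1024*(15/32 - I)/1249) = 1459200*(15/32 - I)/1249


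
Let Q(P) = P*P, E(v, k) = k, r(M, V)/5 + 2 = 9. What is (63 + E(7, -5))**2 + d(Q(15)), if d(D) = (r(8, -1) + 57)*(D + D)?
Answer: 44764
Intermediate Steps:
r(M, V) = 35 (r(M, V) = -10 + 5*9 = -10 + 45 = 35)
Q(P) = P**2
d(D) = 184*D (d(D) = (35 + 57)*(D + D) = 92*(2*D) = 184*D)
(63 + E(7, -5))**2 + d(Q(15)) = (63 - 5)**2 + 184*15**2 = 58**2 + 184*225 = 3364 + 41400 = 44764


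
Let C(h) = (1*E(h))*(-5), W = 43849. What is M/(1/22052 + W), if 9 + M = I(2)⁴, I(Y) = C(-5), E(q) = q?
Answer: 8613864032/966958149 ≈ 8.9082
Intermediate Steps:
C(h) = -5*h (C(h) = (1*h)*(-5) = h*(-5) = -5*h)
I(Y) = 25 (I(Y) = -5*(-5) = 25)
M = 390616 (M = -9 + 25⁴ = -9 + 390625 = 390616)
M/(1/22052 + W) = 390616/(1/22052 + 43849) = 390616/(966958149/22052) = 390616*(22052/966958149) = 8613864032/966958149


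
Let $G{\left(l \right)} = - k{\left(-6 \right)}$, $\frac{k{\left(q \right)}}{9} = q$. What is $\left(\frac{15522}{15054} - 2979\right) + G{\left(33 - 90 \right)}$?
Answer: $- \frac{564326}{193} \approx -2924.0$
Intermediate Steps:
$k{\left(q \right)} = 9 q$
$G{\left(l \right)} = 54$ ($G{\left(l \right)} = - 9 \left(-6\right) = \left(-1\right) \left(-54\right) = 54$)
$\left(\frac{15522}{15054} - 2979\right) + G{\left(33 - 90 \right)} = \left(\frac{15522}{15054} - 2979\right) + 54 = \left(15522 \cdot \frac{1}{15054} - 2979\right) + 54 = \left(\frac{199}{193} - 2979\right) + 54 = - \frac{574748}{193} + 54 = - \frac{564326}{193}$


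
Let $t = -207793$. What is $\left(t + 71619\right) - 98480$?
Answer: $-234654$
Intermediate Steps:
$\left(t + 71619\right) - 98480 = \left(-207793 + 71619\right) - 98480 = -136174 - 98480 = -234654$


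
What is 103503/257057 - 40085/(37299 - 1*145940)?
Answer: 21548799268/27926929537 ≈ 0.77161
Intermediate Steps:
103503/257057 - 40085/(37299 - 1*145940) = 103503*(1/257057) - 40085/(37299 - 145940) = 103503/257057 - 40085/(-108641) = 103503/257057 - 40085*(-1/108641) = 103503/257057 + 40085/108641 = 21548799268/27926929537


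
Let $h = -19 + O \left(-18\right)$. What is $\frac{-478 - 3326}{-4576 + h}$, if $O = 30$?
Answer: $\frac{3804}{5135} \approx 0.7408$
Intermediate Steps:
$h = -559$ ($h = -19 + 30 \left(-18\right) = -19 - 540 = -559$)
$\frac{-478 - 3326}{-4576 + h} = \frac{-478 - 3326}{-4576 - 559} = - \frac{3804}{-5135} = \left(-3804\right) \left(- \frac{1}{5135}\right) = \frac{3804}{5135}$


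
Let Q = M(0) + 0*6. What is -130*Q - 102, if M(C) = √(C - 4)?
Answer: -102 - 260*I ≈ -102.0 - 260.0*I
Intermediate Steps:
M(C) = √(-4 + C)
Q = 2*I (Q = √(-4 + 0) + 0*6 = √(-4) + 0 = 2*I + 0 = 2*I ≈ 2.0*I)
-130*Q - 102 = -260*I - 102 = -102 - 260*I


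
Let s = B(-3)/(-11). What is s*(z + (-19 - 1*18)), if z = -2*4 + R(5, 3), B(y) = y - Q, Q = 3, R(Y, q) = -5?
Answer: -300/11 ≈ -27.273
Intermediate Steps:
B(y) = -3 + y (B(y) = y - 1*3 = y - 3 = -3 + y)
s = 6/11 (s = (-3 - 3)/(-11) = -6*(-1/11) = 6/11 ≈ 0.54545)
z = -13 (z = -2*4 - 5 = -8 - 5 = -13)
s*(z + (-19 - 1*18)) = 6*(-13 + (-19 - 1*18))/11 = 6*(-13 + (-19 - 18))/11 = 6*(-13 - 37)/11 = (6/11)*(-50) = -300/11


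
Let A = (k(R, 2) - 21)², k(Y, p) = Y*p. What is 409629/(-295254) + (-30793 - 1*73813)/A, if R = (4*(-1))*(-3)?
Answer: -3432114065/295254 ≈ -11624.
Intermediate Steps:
R = 12 (R = -4*(-3) = 12)
A = 9 (A = (12*2 - 21)² = (24 - 21)² = 3² = 9)
409629/(-295254) + (-30793 - 1*73813)/A = 409629/(-295254) + (-30793 - 1*73813)/9 = 409629*(-1/295254) + (-30793 - 73813)*(⅑) = -136543/98418 - 104606*⅑ = -136543/98418 - 104606/9 = -3432114065/295254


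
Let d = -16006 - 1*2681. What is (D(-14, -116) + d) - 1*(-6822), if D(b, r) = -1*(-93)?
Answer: -11772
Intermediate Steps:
d = -18687 (d = -16006 - 2681 = -18687)
D(b, r) = 93
(D(-14, -116) + d) - 1*(-6822) = (93 - 18687) - 1*(-6822) = -18594 + 6822 = -11772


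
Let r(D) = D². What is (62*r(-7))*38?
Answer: 115444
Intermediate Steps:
(62*r(-7))*38 = (62*(-7)²)*38 = (62*49)*38 = 3038*38 = 115444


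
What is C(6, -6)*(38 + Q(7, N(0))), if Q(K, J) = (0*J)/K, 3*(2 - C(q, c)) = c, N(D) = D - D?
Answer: 152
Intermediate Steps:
N(D) = 0
C(q, c) = 2 - c/3
Q(K, J) = 0 (Q(K, J) = 0/K = 0)
C(6, -6)*(38 + Q(7, N(0))) = (2 - ⅓*(-6))*(38 + 0) = (2 + 2)*38 = 4*38 = 152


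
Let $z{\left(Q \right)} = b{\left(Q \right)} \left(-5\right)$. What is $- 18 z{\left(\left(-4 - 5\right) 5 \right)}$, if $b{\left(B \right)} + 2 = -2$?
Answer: $-360$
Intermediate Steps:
$b{\left(B \right)} = -4$ ($b{\left(B \right)} = -2 - 2 = -4$)
$z{\left(Q \right)} = 20$ ($z{\left(Q \right)} = \left(-4\right) \left(-5\right) = 20$)
$- 18 z{\left(\left(-4 - 5\right) 5 \right)} = \left(-18\right) 20 = -360$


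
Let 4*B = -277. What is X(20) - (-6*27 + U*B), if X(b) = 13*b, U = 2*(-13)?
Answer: -2757/2 ≈ -1378.5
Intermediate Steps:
U = -26
B = -277/4 (B = (¼)*(-277) = -277/4 ≈ -69.250)
X(20) - (-6*27 + U*B) = 13*20 - (-6*27 - 26*(-277/4)) = 260 - (-162 + 3601/2) = 260 - 1*3277/2 = 260 - 3277/2 = -2757/2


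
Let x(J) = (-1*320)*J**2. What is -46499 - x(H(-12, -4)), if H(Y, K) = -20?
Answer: 81501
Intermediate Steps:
x(J) = -320*J**2
-46499 - x(H(-12, -4)) = -46499 - (-320)*(-20)**2 = -46499 - (-320)*400 = -46499 - 1*(-128000) = -46499 + 128000 = 81501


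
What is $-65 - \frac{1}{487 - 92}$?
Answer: $- \frac{25676}{395} \approx -65.003$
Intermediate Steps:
$-65 - \frac{1}{487 - 92} = -65 - \frac{1}{395} = - \frac{25676}{395}$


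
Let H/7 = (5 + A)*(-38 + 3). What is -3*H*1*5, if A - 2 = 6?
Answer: 47775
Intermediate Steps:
A = 8 (A = 2 + 6 = 8)
H = -3185 (H = 7*((5 + 8)*(-38 + 3)) = 7*(13*(-35)) = 7*(-455) = -3185)
-3*H*1*5 = -(-9555)*1*5 = -(-9555)*5 = -3*(-15925) = 47775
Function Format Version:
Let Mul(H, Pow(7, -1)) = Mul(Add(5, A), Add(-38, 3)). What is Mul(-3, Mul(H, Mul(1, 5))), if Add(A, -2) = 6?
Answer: 47775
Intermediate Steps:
A = 8 (A = Add(2, 6) = 8)
H = -3185 (H = Mul(7, Mul(Add(5, 8), Add(-38, 3))) = Mul(7, Mul(13, -35)) = Mul(7, -455) = -3185)
Mul(-3, Mul(H, Mul(1, 5))) = Mul(-3, Mul(-3185, Mul(1, 5))) = Mul(-3, Mul(-3185, 5)) = Mul(-3, -15925) = 47775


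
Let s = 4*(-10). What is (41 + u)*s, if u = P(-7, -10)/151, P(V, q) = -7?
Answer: -247360/151 ≈ -1638.1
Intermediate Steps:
s = -40
u = -7/151 ≈ -0.046358
(41 + u)*s = (41 - 7/151)*(-40) = (6184/151)*(-40) = -247360/151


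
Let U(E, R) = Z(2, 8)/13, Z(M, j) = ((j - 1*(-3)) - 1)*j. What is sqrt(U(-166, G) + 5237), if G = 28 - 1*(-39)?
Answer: sqrt(886093)/13 ≈ 72.410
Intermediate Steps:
G = 67 (G = 28 + 39 = 67)
Z(M, j) = j*(2 + j) (Z(M, j) = ((j + 3) - 1)*j = ((3 + j) - 1)*j = (2 + j)*j = j*(2 + j))
U(E, R) = 80/13 (U(E, R) = (8*(2 + 8))/13 = (8*10)*(1/13) = 80*(1/13) = 80/13)
sqrt(U(-166, G) + 5237) = sqrt(80/13 + 5237) = sqrt(68161/13) = sqrt(886093)/13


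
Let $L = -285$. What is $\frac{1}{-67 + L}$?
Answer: $- \frac{1}{352} \approx -0.0028409$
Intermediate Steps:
$\frac{1}{-67 + L} = \frac{1}{-67 - 285} = \frac{1}{-352} = - \frac{1}{352}$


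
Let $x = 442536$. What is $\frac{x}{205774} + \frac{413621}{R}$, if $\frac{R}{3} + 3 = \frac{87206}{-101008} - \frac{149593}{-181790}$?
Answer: $- \frac{195347679797211433004}{4308122168690229} \approx -45344.0$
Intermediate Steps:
$R = - \frac{41872366467}{4590561080}$ ($R = -9 + 3 \left(\frac{87206}{-101008} - \frac{149593}{-181790}\right) = -9 + 3 \left(87206 \left(- \frac{1}{101008}\right) - - \frac{149593}{181790}\right) = -9 + 3 \left(- \frac{43603}{50504} + \frac{149593}{181790}\right) = -9 + 3 \left(- \frac{185772249}{4590561080}\right) = -9 - \frac{557316747}{4590561080} = - \frac{41872366467}{4590561080} \approx -9.1214$)
$\frac{x}{205774} + \frac{413621}{R} = \frac{442536}{205774} + \frac{413621}{- \frac{41872366467}{4590561080}} = 442536 \cdot \frac{1}{205774} + 413621 \left(- \frac{4590561080}{41872366467}\right) = \frac{221268}{102887} - \frac{1898752464470680}{41872366467} = - \frac{195347679797211433004}{4308122168690229}$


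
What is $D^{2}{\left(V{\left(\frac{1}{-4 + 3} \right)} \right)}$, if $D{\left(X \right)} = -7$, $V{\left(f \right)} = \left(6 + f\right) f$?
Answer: $49$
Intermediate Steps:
$V{\left(f \right)} = f \left(6 + f\right)$
$D^{2}{\left(V{\left(\frac{1}{-4 + 3} \right)} \right)} = \left(-7\right)^{2} = 49$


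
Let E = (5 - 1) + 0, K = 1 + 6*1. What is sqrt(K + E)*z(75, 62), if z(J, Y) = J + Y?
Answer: 137*sqrt(11) ≈ 454.38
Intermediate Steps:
K = 7 (K = 1 + 6 = 7)
E = 4 (E = 4 + 0 = 4)
sqrt(K + E)*z(75, 62) = sqrt(7 + 4)*(75 + 62) = sqrt(11)*137 = 137*sqrt(11)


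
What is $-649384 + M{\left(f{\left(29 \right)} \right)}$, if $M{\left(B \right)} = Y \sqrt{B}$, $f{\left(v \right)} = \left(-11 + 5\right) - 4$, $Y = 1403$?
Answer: $-649384 + 1403 i \sqrt{10} \approx -6.4938 \cdot 10^{5} + 4436.7 i$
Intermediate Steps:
$f{\left(v \right)} = -10$ ($f{\left(v \right)} = -6 - 4 = -10$)
$M{\left(B \right)} = 1403 \sqrt{B}$
$-649384 + M{\left(f{\left(29 \right)} \right)} = -649384 + 1403 \sqrt{-10} = -649384 + 1403 i \sqrt{10}$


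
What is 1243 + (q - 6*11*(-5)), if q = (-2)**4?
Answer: 1589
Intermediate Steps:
q = 16
1243 + (q - 6*11*(-5)) = 1243 + (16 - 6*11*(-5)) = 1243 + (16 - 66*(-5)) = 1243 + (16 - 1*(-330)) = 1243 + (16 + 330) = 1243 + 346 = 1589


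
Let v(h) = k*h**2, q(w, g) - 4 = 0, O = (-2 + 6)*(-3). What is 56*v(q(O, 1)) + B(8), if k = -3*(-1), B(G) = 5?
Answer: 2693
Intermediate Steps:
k = 3
O = -12 (O = 4*(-3) = -12)
q(w, g) = 4 (q(w, g) = 4 + 0 = 4)
v(h) = 3*h**2
56*v(q(O, 1)) + B(8) = 56*(3*4**2) + 5 = 56*(3*16) + 5 = 56*48 + 5 = 2688 + 5 = 2693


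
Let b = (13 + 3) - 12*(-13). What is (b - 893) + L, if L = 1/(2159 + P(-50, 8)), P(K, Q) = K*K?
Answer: -3359138/4659 ≈ -721.00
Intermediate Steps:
P(K, Q) = K²
b = 172 (b = 16 + 156 = 172)
L = 1/4659 (L = 1/(2159 + (-50)²) = 1/(2159 + 2500) = 1/4659 ≈ 0.00021464)
(b - 893) + L = (172 - 893) + 1/4659 = -721 + 1/4659 = -3359138/4659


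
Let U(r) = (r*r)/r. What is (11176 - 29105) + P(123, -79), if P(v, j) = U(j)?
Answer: -18008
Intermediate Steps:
U(r) = r (U(r) = r**2/r = r)
P(v, j) = j
(11176 - 29105) + P(123, -79) = (11176 - 29105) - 79 = -17929 - 79 = -18008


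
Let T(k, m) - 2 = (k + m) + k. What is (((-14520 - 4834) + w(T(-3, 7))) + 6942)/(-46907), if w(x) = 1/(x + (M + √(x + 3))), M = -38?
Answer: 15130263/57179633 + √6/57179633 ≈ 0.26461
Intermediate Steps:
T(k, m) = 2 + m + 2*k (T(k, m) = 2 + ((k + m) + k) = 2 + (m + 2*k) = 2 + m + 2*k)
w(x) = 1/(-38 + x + √(3 + x)) (w(x) = 1/(x + (-38 + √(x + 3))) = 1/(x + (-38 + √(3 + x))) = 1/(-38 + x + √(3 + x)))
(((-14520 - 4834) + w(T(-3, 7))) + 6942)/(-46907) = (((-14520 - 4834) + 1/(-38 + (2 + 7 + 2*(-3)) + √(3 + (2 + 7 + 2*(-3))))) + 6942)/(-46907) = ((-19354 + 1/(-38 + (2 + 7 - 6) + √(3 + (2 + 7 - 6)))) + 6942)*(-1/46907) = ((-19354 + 1/(-38 + 3 + √(3 + 3))) + 6942)*(-1/46907) = ((-19354 + 1/(-38 + 3 + √6)) + 6942)*(-1/46907) = ((-19354 + 1/(-35 + √6)) + 6942)*(-1/46907) = (-12412 + 1/(-35 + √6))*(-1/46907) = 12412/46907 - 1/(46907*(-35 + √6))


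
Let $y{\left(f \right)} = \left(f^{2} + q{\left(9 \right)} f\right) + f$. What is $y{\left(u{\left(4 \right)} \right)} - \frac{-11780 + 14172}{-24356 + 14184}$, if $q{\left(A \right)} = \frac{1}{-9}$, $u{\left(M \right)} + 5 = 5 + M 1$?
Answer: $\frac{452950}{22887} \approx 19.791$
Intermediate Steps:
$u{\left(M \right)} = M$ ($u{\left(M \right)} = -5 + \left(5 + M 1\right) = -5 + \left(5 + M\right) = M$)
$q{\left(A \right)} = - \frac{1}{9}$
$y{\left(f \right)} = f^{2} + \frac{8 f}{9}$ ($y{\left(f \right)} = \left(f^{2} - \frac{f}{9}\right) + f = f^{2} + \frac{8 f}{9}$)
$y{\left(u{\left(4 \right)} \right)} - \frac{-11780 + 14172}{-24356 + 14184} = \frac{1}{9} \cdot 4 \left(8 + 9 \cdot 4\right) - \frac{-11780 + 14172}{-24356 + 14184} = \frac{1}{9} \cdot 4 \left(8 + 36\right) - \frac{2392}{-10172} = \frac{1}{9} \cdot 4 \cdot 44 - 2392 \left(- \frac{1}{10172}\right) = \frac{176}{9} - - \frac{598}{2543} = \frac{176}{9} + \frac{598}{2543} = \frac{452950}{22887}$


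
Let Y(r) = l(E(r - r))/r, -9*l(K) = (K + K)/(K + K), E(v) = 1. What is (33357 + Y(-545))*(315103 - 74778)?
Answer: 7864207173590/981 ≈ 8.0165e+9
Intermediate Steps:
l(K) = -1/9 (l(K) = -(K + K)/(9*(K + K)) = -2*K/(9*(2*K)) = -2*K*1/(2*K)/9 = -1/9*1 = -1/9)
Y(r) = -1/(9*r)
(33357 + Y(-545))*(315103 - 74778) = (33357 - 1/9/(-545))*(315103 - 74778) = (33357 - 1/9*(-1/545))*240325 = (33357 + 1/4905)*240325 = (163616086/4905)*240325 = 7864207173590/981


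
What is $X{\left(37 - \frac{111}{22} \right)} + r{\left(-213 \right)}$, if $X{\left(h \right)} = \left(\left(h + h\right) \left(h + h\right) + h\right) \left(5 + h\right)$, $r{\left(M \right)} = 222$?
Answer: $\frac{811052691}{5324} \approx 1.5234 \cdot 10^{5}$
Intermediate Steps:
$X{\left(h \right)} = \left(5 + h\right) \left(h + 4 h^{2}\right)$ ($X{\left(h \right)} = \left(2 h 2 h + h\right) \left(5 + h\right) = \left(4 h^{2} + h\right) \left(5 + h\right) = \left(h + 4 h^{2}\right) \left(5 + h\right) = \left(5 + h\right) \left(h + 4 h^{2}\right)$)
$X{\left(37 - \frac{111}{22} \right)} + r{\left(-213 \right)} = \left(37 - \frac{111}{22}\right) \left(5 + 4 \left(37 - \frac{111}{22}\right)^{2} + 21 \left(37 - \frac{111}{22}\right)\right) + 222 = \frac{703 \left(5 + 4 \left(\frac{703}{22}\right)^{2} + 21 \cdot \frac{703}{22}\right)}{22} + 222 = \frac{703 \left(5 + 4 \cdot \frac{494209}{484} + \frac{14763}{22}\right)}{22} + 222 = \frac{703 \left(5 + \frac{494209}{121} + \frac{14763}{22}\right)}{22} + 222 = \frac{703}{22} \cdot \frac{1152021}{242} + 222 = \frac{809870763}{5324} + 222 = \frac{811052691}{5324}$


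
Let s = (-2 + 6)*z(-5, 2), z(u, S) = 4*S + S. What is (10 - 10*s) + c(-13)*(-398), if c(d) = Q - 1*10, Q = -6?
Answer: 5978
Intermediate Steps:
z(u, S) = 5*S
s = 40 (s = (-2 + 6)*(5*2) = 4*10 = 40)
c(d) = -16 (c(d) = -6 - 1*10 = -6 - 10 = -16)
(10 - 10*s) + c(-13)*(-398) = (10 - 10*40) - 16*(-398) = (10 - 400) + 6368 = -390 + 6368 = 5978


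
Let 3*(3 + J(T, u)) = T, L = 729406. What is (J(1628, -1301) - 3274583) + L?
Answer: -7633912/3 ≈ -2.5446e+6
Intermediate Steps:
J(T, u) = -3 + T/3
(J(1628, -1301) - 3274583) + L = ((-3 + (⅓)*1628) - 3274583) + 729406 = ((-3 + 1628/3) - 3274583) + 729406 = (1619/3 - 3274583) + 729406 = -9822130/3 + 729406 = -7633912/3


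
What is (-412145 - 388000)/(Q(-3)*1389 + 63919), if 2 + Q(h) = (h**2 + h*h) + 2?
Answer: -800145/88921 ≈ -8.9984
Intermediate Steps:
Q(h) = 2*h**2 (Q(h) = -2 + ((h**2 + h*h) + 2) = -2 + ((h**2 + h**2) + 2) = -2 + (2*h**2 + 2) = -2 + (2 + 2*h**2) = 2*h**2)
(-412145 - 388000)/(Q(-3)*1389 + 63919) = (-412145 - 388000)/((2*(-3)**2)*1389 + 63919) = -800145/((2*9)*1389 + 63919) = -800145/(18*1389 + 63919) = -800145/(25002 + 63919) = -800145/88921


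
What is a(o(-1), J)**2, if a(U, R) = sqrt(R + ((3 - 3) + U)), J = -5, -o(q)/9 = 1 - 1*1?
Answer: -5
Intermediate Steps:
o(q) = 0 (o(q) = -9*(1 - 1*1) = -9*(1 - 1) = -9*0 = 0)
a(U, R) = sqrt(R + U) (a(U, R) = sqrt(R + (0 + U)) = sqrt(R + U))
a(o(-1), J)**2 = (sqrt(-5 + 0))**2 = (sqrt(-5))**2 = (I*sqrt(5))**2 = -5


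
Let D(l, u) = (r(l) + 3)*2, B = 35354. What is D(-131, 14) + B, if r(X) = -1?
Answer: 35358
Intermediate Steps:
D(l, u) = 4 (D(l, u) = (-1 + 3)*2 = 2*2 = 4)
D(-131, 14) + B = 4 + 35354 = 35358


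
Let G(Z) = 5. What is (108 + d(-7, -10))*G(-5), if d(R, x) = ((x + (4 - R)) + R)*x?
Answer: 840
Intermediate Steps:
d(R, x) = x*(4 + x) (d(R, x) = ((4 + x - R) + R)*x = (4 + x)*x = x*(4 + x))
(108 + d(-7, -10))*G(-5) = (108 - 10*(4 - 10))*5 = (108 - 10*(-6))*5 = (108 + 60)*5 = 168*5 = 840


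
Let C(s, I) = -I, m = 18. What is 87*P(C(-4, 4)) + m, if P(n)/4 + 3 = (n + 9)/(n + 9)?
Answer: -678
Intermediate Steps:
P(n) = -8 (P(n) = -12 + 4*((n + 9)/(n + 9)) = -12 + 4*((9 + n)/(9 + n)) = -12 + 4*1 = -12 + 4 = -8)
87*P(C(-4, 4)) + m = 87*(-8) + 18 = -696 + 18 = -678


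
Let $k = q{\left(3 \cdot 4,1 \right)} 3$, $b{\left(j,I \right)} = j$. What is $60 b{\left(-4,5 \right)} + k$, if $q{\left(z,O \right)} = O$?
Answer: $-237$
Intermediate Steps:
$k = 3$ ($k = 1 \cdot 3 = 3$)
$60 b{\left(-4,5 \right)} + k = 60 \left(-4\right) + 3 = -240 + 3 = -237$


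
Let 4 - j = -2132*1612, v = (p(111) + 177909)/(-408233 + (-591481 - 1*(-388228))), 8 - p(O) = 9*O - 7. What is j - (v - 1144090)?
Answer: 2801142941633/611486 ≈ 4.5809e+6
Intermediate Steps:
p(O) = 15 - 9*O (p(O) = 8 - (9*O - 7) = 8 - (-7 + 9*O) = 8 + (7 - 9*O) = 15 - 9*O)
v = -176925/611486 (v = ((15 - 9*111) + 177909)/(-408233 + (-591481 - 1*(-388228))) = ((15 - 999) + 177909)/(-408233 + (-591481 + 388228)) = (-984 + 177909)/(-408233 - 203253) = 176925/(-611486) = 176925*(-1/611486) = -176925/611486 ≈ -0.28934)
j = 3436788 (j = 4 - (-2132)*1612 = 4 - 1*(-3436784) = 4 + 3436784 = 3436788)
j - (v - 1144090) = 3436788 - (-176925/611486 - 1144090) = 3436788 - 1*(-699595194665/611486) = 3436788 + 699595194665/611486 = 2801142941633/611486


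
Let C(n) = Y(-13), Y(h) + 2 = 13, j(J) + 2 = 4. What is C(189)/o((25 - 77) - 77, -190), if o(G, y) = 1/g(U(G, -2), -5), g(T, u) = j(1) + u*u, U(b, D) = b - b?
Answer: 297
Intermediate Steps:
j(J) = 2 (j(J) = -2 + 4 = 2)
Y(h) = 11 (Y(h) = -2 + 13 = 11)
C(n) = 11
U(b, D) = 0
g(T, u) = 2 + u² (g(T, u) = 2 + u*u = 2 + u²)
o(G, y) = 1/27 (o(G, y) = 1/(2 + (-5)²) = 1/(2 + 25) = 1/27)
C(189)/o((25 - 77) - 77, -190) = 11/(1/27) = 11*27 = 297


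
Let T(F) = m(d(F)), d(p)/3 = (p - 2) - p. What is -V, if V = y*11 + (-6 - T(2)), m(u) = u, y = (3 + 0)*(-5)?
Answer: 165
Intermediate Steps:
y = -15 (y = 3*(-5) = -15)
d(p) = -6 (d(p) = 3*((p - 2) - p) = 3*((-2 + p) - p) = 3*(-2) = -6)
T(F) = -6
V = -165 (V = -15*11 + (-6 - 1*(-6)) = -165 + (-6 + 6) = -165 + 0 = -165)
-V = -1*(-165) = 165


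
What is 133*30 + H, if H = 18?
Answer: 4008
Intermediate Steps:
133*30 + H = 133*30 + 18 = 3990 + 18 = 4008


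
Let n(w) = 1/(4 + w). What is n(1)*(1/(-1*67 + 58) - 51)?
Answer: -92/9 ≈ -10.222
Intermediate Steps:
n(1)*(1/(-1*67 + 58) - 51) = (1/(-1*67 + 58) - 51)/(4 + 1) = (1/(-67 + 58) - 51)/5 = (1/(-9) - 51)/5 = (-⅑ - 51)/5 = (⅕)*(-460/9) = -92/9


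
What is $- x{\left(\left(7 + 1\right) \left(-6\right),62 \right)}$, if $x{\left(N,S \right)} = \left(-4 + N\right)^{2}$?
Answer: $-2704$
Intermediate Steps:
$- x{\left(\left(7 + 1\right) \left(-6\right),62 \right)} = - \left(-4 + \left(7 + 1\right) \left(-6\right)\right)^{2} = - \left(-4 + 8 \left(-6\right)\right)^{2} = - \left(-4 - 48\right)^{2} = - \left(-52\right)^{2} = \left(-1\right) 2704 = -2704$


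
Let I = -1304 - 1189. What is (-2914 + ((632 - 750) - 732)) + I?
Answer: -6257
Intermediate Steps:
I = -2493
(-2914 + ((632 - 750) - 732)) + I = (-2914 + ((632 - 750) - 732)) - 2493 = (-2914 + (-118 - 732)) - 2493 = (-2914 - 850) - 2493 = -3764 - 2493 = -6257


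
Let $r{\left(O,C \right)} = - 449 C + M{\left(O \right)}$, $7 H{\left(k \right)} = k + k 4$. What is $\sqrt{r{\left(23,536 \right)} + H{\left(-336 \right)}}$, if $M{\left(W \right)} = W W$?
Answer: $5 i \sqrt{9615} \approx 490.28 i$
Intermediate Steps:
$M{\left(W \right)} = W^{2}$
$H{\left(k \right)} = \frac{5 k}{7}$ ($H{\left(k \right)} = \frac{k + k 4}{7} = \frac{k + 4 k}{7} = \frac{5 k}{7}$)
$r{\left(O,C \right)} = O^{2} - 449 C$ ($r{\left(O,C \right)} = - 449 C + O^{2} = O^{2} - 449 C$)
$\sqrt{r{\left(23,536 \right)} + H{\left(-336 \right)}} = \sqrt{\left(23^{2} - 240664\right) + \frac{5}{7} \left(-336\right)} = \sqrt{\left(529 - 240664\right) - 240} = \sqrt{-240135 - 240} = \sqrt{-240375} = 5 i \sqrt{9615}$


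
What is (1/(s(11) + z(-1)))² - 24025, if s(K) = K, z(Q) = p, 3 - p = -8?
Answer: -11628099/484 ≈ -24025.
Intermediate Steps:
p = 11 (p = 3 - 1*(-8) = 3 + 8 = 11)
z(Q) = 11
(1/(s(11) + z(-1)))² - 24025 = (1/(11 + 11))² - 24025 = (1/22)² - 24025 = 1/484 - 24025 = -11628099/484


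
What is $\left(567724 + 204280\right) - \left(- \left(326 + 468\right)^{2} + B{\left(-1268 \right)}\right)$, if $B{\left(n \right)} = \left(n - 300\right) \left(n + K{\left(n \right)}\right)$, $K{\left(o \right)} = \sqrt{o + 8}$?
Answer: $-585784 + 9408 i \sqrt{35} \approx -5.8578 \cdot 10^{5} + 55659.0 i$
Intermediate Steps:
$K{\left(o \right)} = \sqrt{8 + o}$
$B{\left(n \right)} = \left(-300 + n\right) \left(n + \sqrt{8 + n}\right)$ ($B{\left(n \right)} = \left(n - 300\right) \left(n + \sqrt{8 + n}\right) = \left(-300 + n\right) \left(n + \sqrt{8 + n}\right)$)
$\left(567724 + 204280\right) - \left(- \left(326 + 468\right)^{2} + B{\left(-1268 \right)}\right) = \left(567724 + 204280\right) - \left(1607824 + 380400 - \left(326 + 468\right)^{2} - 1568 \sqrt{8 - 1268}\right) = 772004 - \left(1988224 - 630436 - 9408 i \sqrt{35}\right) = 772004 - \left(1357788 - 9408 i \sqrt{35}\right) = -585784 + 9408 i \sqrt{35}$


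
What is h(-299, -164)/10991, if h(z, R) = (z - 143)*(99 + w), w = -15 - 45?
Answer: -17238/10991 ≈ -1.5684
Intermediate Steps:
w = -60
h(z, R) = -5577 + 39*z (h(z, R) = (z - 143)*(99 - 60) = (-143 + z)*39 = -5577 + 39*z)
h(-299, -164)/10991 = (-5577 + 39*(-299))/10991 = (-5577 - 11661)*(1/10991) = -17238*1/10991 = -17238/10991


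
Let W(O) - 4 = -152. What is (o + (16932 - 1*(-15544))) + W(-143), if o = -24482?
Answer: 7846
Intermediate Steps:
W(O) = -148 (W(O) = 4 - 152 = -148)
(o + (16932 - 1*(-15544))) + W(-143) = (-24482 + (16932 - 1*(-15544))) - 148 = (-24482 + (16932 + 15544)) - 148 = (-24482 + 32476) - 148 = 7994 - 148 = 7846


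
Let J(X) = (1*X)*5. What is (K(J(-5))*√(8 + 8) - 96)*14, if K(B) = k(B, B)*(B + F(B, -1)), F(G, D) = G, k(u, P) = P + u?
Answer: 138656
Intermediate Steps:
J(X) = 5*X (J(X) = X*5 = 5*X)
K(B) = 4*B² (K(B) = (B + B)*(B + B) = (2*B)*(2*B) = 4*B²)
(K(J(-5))*√(8 + 8) - 96)*14 = ((4*(5*(-5))²)*√(8 + 8) - 96)*14 = ((4*(-25)²)*√16 - 96)*14 = ((4*625)*4 - 96)*14 = (2500*4 - 96)*14 = (10000 - 96)*14 = 9904*14 = 138656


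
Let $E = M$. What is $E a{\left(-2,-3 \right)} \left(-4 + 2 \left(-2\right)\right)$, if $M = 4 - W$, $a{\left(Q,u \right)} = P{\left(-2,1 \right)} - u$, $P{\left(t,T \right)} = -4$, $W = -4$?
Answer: $64$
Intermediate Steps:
$a{\left(Q,u \right)} = -4 - u$
$M = 8$ ($M = 4 - -4 = 4 + 4 = 8$)
$E = 8$
$E a{\left(-2,-3 \right)} \left(-4 + 2 \left(-2\right)\right) = 8 \left(-4 - -3\right) \left(-4 + 2 \left(-2\right)\right) = 8 \left(-4 + 3\right) \left(-4 - 4\right) = 8 \left(-1\right) \left(-8\right) = \left(-8\right) \left(-8\right) = 64$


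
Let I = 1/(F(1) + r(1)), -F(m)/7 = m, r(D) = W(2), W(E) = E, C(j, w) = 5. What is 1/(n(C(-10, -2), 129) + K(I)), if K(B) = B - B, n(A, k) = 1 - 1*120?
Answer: -1/119 ≈ -0.0084034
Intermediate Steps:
n(A, k) = -119 (n(A, k) = 1 - 120 = -119)
r(D) = 2
F(m) = -7*m
I = -⅕ (I = 1/(-7*1 + 2) = 1/(-7 + 2) = 1/(-5) = -⅕ ≈ -0.20000)
K(B) = 0
1/(n(C(-10, -2), 129) + K(I)) = 1/(-119 + 0) = 1/(-119) = -1/119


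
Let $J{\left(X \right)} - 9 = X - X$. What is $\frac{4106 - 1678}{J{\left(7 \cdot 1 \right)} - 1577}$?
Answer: $- \frac{607}{392} \approx -1.5485$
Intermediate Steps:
$J{\left(X \right)} = 9$ ($J{\left(X \right)} = 9 + \left(X - X\right) = 9 + 0 = 9$)
$\frac{4106 - 1678}{J{\left(7 \cdot 1 \right)} - 1577} = \frac{4106 - 1678}{9 - 1577} = \frac{2428}{-1568} = 2428 \left(- \frac{1}{1568}\right) = - \frac{607}{392}$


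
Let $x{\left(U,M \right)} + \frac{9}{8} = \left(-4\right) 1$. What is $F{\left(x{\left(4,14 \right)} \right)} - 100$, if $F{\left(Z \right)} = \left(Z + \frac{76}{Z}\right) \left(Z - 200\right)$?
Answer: $\frac{10477945}{2624} \approx 3993.1$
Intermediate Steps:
$x{\left(U,M \right)} = - \frac{41}{8}$ ($x{\left(U,M \right)} = - \frac{9}{8} - 4 = - \frac{41}{8}$)
$F{\left(Z \right)} = \left(-200 + Z\right) \left(Z + \frac{76}{Z}\right)$ ($F{\left(Z \right)} = \left(Z + \frac{76}{Z}\right) \left(-200 + Z\right) = \left(-200 + Z\right) \left(Z + \frac{76}{Z}\right)$)
$F{\left(x{\left(4,14 \right)} \right)} - 100 = \left(76 + \left(- \frac{41}{8}\right)^{2} - \frac{15200}{- \frac{41}{8}} - -1025\right) - 100 = \left(76 + \frac{1681}{64} - - \frac{121600}{41} + 1025\right) - 100 = \left(76 + \frac{1681}{64} + \frac{121600}{41} + 1025\right) - 100 = \frac{10740345}{2624} - 100 = \frac{10477945}{2624}$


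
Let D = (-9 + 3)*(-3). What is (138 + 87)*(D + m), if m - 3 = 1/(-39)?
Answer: 61350/13 ≈ 4719.2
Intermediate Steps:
D = 18 (D = -6*(-3) = 18)
m = 116/39 (m = 3 + 1/(-39) = 3 - 1/39 = 116/39 ≈ 2.9744)
(138 + 87)*(D + m) = (138 + 87)*(18 + 116/39) = 225*(818/39) = 61350/13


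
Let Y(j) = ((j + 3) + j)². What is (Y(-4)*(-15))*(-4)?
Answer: 1500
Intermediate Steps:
Y(j) = (3 + 2*j)² (Y(j) = ((3 + j) + j)² = (3 + 2*j)²)
(Y(-4)*(-15))*(-4) = ((3 + 2*(-4))²*(-15))*(-4) = ((3 - 8)²*(-15))*(-4) = ((-5)²*(-15))*(-4) = (25*(-15))*(-4) = -375*(-4) = 1500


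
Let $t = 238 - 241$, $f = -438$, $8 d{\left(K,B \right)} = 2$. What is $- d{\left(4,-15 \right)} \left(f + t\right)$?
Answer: $\frac{441}{4} \approx 110.25$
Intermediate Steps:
$d{\left(K,B \right)} = \frac{1}{4}$ ($d{\left(K,B \right)} = \frac{1}{8} \cdot 2 = \frac{1}{4}$)
$t = -3$
$- d{\left(4,-15 \right)} \left(f + t\right) = \left(-1\right) \frac{1}{4} \left(-438 - 3\right) = \left(- \frac{1}{4}\right) \left(-441\right) = \frac{441}{4}$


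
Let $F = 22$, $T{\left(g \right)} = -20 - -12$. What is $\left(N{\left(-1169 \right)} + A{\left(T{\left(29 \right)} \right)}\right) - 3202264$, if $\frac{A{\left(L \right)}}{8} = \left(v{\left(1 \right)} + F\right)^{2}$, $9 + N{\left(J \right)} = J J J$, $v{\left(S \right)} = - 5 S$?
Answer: $-1600709770$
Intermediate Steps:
$T{\left(g \right)} = -8$ ($T{\left(g \right)} = -20 + 12 = -8$)
$N{\left(J \right)} = -9 + J^{3}$ ($N{\left(J \right)} = -9 + J J J = -9 + J^{2} J = -9 + J^{3}$)
$A{\left(L \right)} = 2312$ ($A{\left(L \right)} = 8 \left(\left(-5\right) 1 + 22\right)^{2} = 8 \left(-5 + 22\right)^{2} = 8 \cdot 17^{2} = 8 \cdot 289 = 2312$)
$\left(N{\left(-1169 \right)} + A{\left(T{\left(29 \right)} \right)}\right) - 3202264 = \left(\left(-9 + \left(-1169\right)^{3}\right) + 2312\right) - 3202264 = \left(\left(-9 - 1597509809\right) + 2312\right) - 3202264 = \left(-1597509818 + 2312\right) - 3202264 = -1597507506 - 3202264 = -1600709770$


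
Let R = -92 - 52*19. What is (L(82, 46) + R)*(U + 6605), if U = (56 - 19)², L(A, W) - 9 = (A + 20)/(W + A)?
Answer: -273081591/32 ≈ -8.5338e+6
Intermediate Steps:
L(A, W) = 9 + (20 + A)/(A + W) (L(A, W) = 9 + (A + 20)/(W + A) = 9 + (20 + A)/(A + W))
U = 1369 (U = 37² = 1369)
R = -1080 (R = -92 - 988 = -1080)
(L(82, 46) + R)*(U + 6605) = ((20 + 9*46 + 10*82)/(82 + 46) - 1080)*(1369 + 6605) = ((20 + 414 + 820)/128 - 1080)*7974 = ((1/128)*1254 - 1080)*7974 = (627/64 - 1080)*7974 = -68493/64*7974 = -273081591/32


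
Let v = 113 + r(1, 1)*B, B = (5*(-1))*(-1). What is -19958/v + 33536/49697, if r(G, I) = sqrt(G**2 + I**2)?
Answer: -111652813654/632096143 + 99790*sqrt(2)/12719 ≈ -165.54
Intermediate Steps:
B = 5 (B = -5*(-1) = 5)
v = 113 + 5*sqrt(2) (v = 113 + sqrt(1**2 + 1**2)*5 = 113 + sqrt(1 + 1)*5 = 113 + sqrt(2)*5 = 113 + 5*sqrt(2) ≈ 120.07)
-19958/v + 33536/49697 = -19958/(113 + 5*sqrt(2)) + 33536/49697 = 33536/49697 - 19958/(113 + 5*sqrt(2))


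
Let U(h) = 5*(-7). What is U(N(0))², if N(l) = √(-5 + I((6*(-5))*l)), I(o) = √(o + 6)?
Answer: 1225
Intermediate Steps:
I(o) = √(6 + o)
N(l) = √(-5 + √(6 - 30*l)) (N(l) = √(-5 + √(6 + (6*(-5))*l)) = √(-5 + √(6 - 30*l)))
U(h) = -35
U(N(0))² = (-35)² = 1225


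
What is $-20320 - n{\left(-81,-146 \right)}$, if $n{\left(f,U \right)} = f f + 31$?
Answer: $-26912$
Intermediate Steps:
$n{\left(f,U \right)} = 31 + f^{2}$ ($n{\left(f,U \right)} = f^{2} + 31 = 31 + f^{2}$)
$-20320 - n{\left(-81,-146 \right)} = -20320 - \left(31 + \left(-81\right)^{2}\right) = -20320 - \left(31 + 6561\right) = -20320 - 6592 = -26912$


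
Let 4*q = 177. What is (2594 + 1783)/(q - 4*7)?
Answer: 17508/65 ≈ 269.35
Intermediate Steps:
q = 177/4 (q = (¼)*177 = 177/4 ≈ 44.250)
(2594 + 1783)/(q - 4*7) = (2594 + 1783)/(177/4 - 4*7) = 4377/(177/4 - 28) = 4377/(65/4) = 4377*(4/65) = 17508/65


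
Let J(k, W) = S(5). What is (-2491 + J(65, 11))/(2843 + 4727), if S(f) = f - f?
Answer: -2491/7570 ≈ -0.32906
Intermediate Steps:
S(f) = 0
J(k, W) = 0
(-2491 + J(65, 11))/(2843 + 4727) = (-2491 + 0)/(2843 + 4727) = -2491/7570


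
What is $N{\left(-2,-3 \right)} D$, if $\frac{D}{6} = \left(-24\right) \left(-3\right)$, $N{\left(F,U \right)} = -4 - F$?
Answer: $-864$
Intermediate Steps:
$D = 432$ ($D = 6 \left(\left(-24\right) \left(-3\right)\right) = 6 \cdot 72 = 432$)
$N{\left(-2,-3 \right)} D = \left(-4 - -2\right) 432 = \left(-4 + 2\right) 432 = \left(-2\right) 432 = -864$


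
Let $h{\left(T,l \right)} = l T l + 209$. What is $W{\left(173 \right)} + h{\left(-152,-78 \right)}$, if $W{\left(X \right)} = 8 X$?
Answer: $-923175$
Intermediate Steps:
$h{\left(T,l \right)} = 209 + T l^{2}$ ($h{\left(T,l \right)} = T l l + 209 = T l^{2} + 209 = 209 + T l^{2}$)
$W{\left(173 \right)} + h{\left(-152,-78 \right)} = 8 \cdot 173 + \left(209 - 152 \left(-78\right)^{2}\right) = 1384 + \left(209 - 924768\right) = 1384 - 924559 = -923175$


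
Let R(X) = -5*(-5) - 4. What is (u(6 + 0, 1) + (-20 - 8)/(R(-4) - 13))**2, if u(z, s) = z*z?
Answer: 4225/4 ≈ 1056.3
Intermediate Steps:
R(X) = 21 (R(X) = 25 - 4 = 21)
u(z, s) = z**2
(u(6 + 0, 1) + (-20 - 8)/(R(-4) - 13))**2 = ((6 + 0)**2 + (-20 - 8)/(21 - 13))**2 = (6**2 - 28/8)**2 = (36 - 28*1/8)**2 = (36 - 7/2)**2 = (65/2)**2 = 4225/4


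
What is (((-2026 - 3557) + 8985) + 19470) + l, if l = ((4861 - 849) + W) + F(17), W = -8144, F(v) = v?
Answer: 18757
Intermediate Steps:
l = -4115 (l = ((4861 - 849) - 8144) + 17 = (4012 - 8144) + 17 = -4132 + 17 = -4115)
(((-2026 - 3557) + 8985) + 19470) + l = (((-2026 - 3557) + 8985) + 19470) - 4115 = ((-5583 + 8985) + 19470) - 4115 = (3402 + 19470) - 4115 = 22872 - 4115 = 18757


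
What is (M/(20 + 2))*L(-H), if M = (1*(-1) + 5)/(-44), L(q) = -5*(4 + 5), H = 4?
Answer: 45/242 ≈ 0.18595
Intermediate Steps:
L(q) = -45 (L(q) = -5*9 = -45)
M = -1/11 (M = (-1 + 5)*(-1/44) = 4*(-1/44) = -1/11 ≈ -0.090909)
(M/(20 + 2))*L(-H) = (-1/11/(20 + 2))*(-45) = (-1/11/22)*(-45) = ((1/22)*(-1/11))*(-45) = -1/242*(-45) = 45/242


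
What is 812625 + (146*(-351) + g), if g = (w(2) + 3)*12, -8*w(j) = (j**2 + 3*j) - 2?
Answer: 761403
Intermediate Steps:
w(j) = 1/4 - 3*j/8 - j**2/8 (w(j) = -((j**2 + 3*j) - 2)/8 = -(-2 + j**2 + 3*j)/8 = 1/4 - 3*j/8 - j**2/8)
g = 24 (g = ((1/4 - 3/8*2 - 1/8*2**2) + 3)*12 = ((1/4 - 3/4 - 1/8*4) + 3)*12 = ((1/4 - 3/4 - 1/2) + 3)*12 = (-1 + 3)*12 = 2*12 = 24)
812625 + (146*(-351) + g) = 812625 + (146*(-351) + 24) = 812625 + (-51246 + 24) = 812625 - 51222 = 761403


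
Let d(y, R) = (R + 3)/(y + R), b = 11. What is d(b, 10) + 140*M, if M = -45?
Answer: -132287/21 ≈ -6299.4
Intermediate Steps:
d(y, R) = (3 + R)/(R + y)
d(b, 10) + 140*M = (3 + 10)/(10 + 11) + 140*(-45) = 13/21 - 6300 = -132287/21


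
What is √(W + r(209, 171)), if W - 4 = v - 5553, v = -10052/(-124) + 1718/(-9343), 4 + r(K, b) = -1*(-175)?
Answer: I*√444360907219709/289633 ≈ 72.781*I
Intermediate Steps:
r(K, b) = 171 (r(K, b) = -4 - 1*(-175) = -4 + 175 = 171)
v = 23425701/289633 (v = -10052*(-1/124) + 1718*(-1/9343) = 2513/31 - 1718/9343 = 23425701/289633 ≈ 80.881)
W = -1583747816/289633 (W = 4 + (23425701/289633 - 5553) = 4 - 1584906348/289633 = -1583747816/289633 ≈ -5468.1)
√(W + r(209, 171)) = √(-1583747816/289633 + 171) = √(-1534220573/289633) = I*√444360907219709/289633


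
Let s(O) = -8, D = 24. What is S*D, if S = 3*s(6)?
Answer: -576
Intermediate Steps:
S = -24 (S = 3*(-8) = -24)
S*D = -24*24 = -576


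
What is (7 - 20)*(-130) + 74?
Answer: 1764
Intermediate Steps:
(7 - 20)*(-130) + 74 = -13*(-130) + 74 = 1690 + 74 = 1764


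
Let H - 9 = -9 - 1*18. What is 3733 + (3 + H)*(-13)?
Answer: 3928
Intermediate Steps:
H = -18 (H = 9 + (-9 - 1*18) = 9 + (-9 - 18) = 9 - 27 = -18)
3733 + (3 + H)*(-13) = 3733 + (3 - 18)*(-13) = 3733 - 15*(-13) = 3733 + 195 = 3928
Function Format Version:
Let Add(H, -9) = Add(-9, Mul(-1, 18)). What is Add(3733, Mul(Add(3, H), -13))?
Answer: 3928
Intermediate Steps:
H = -18 (H = Add(9, Add(-9, Mul(-1, 18))) = Add(9, Add(-9, -18)) = Add(9, -27) = -18)
Add(3733, Mul(Add(3, H), -13)) = Add(3733, Mul(Add(3, -18), -13)) = Add(3733, Mul(-15, -13)) = Add(3733, 195) = 3928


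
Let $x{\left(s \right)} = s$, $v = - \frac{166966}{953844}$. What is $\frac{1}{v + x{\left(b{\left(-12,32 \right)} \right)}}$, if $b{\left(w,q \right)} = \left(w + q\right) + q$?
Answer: $\frac{476922}{24716461} \approx 0.019296$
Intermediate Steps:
$v = - \frac{83483}{476922}$ ($v = \left(-166966\right) \frac{1}{953844} = - \frac{83483}{476922} \approx -0.17505$)
$b{\left(w,q \right)} = w + 2 q$ ($b{\left(w,q \right)} = \left(q + w\right) + q = w + 2 q$)
$\frac{1}{v + x{\left(b{\left(-12,32 \right)} \right)}} = \frac{1}{- \frac{83483}{476922} + \left(-12 + 2 \cdot 32\right)} = \frac{1}{- \frac{83483}{476922} + \left(-12 + 64\right)} = \frac{1}{- \frac{83483}{476922} + 52} = \frac{1}{\frac{24716461}{476922}} = \frac{476922}{24716461}$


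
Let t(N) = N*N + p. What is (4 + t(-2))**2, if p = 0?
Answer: 64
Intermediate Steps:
t(N) = N**2 (t(N) = N*N + 0 = N**2 + 0 = N**2)
(4 + t(-2))**2 = (4 + (-2)**2)**2 = (4 + 4)**2 = 8**2 = 64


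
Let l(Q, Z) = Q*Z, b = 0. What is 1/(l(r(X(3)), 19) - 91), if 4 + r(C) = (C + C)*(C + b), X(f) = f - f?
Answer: -1/167 ≈ -0.0059880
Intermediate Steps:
X(f) = 0
r(C) = -4 + 2*C² (r(C) = -4 + (C + C)*(C + 0) = -4 + (2*C)*C = -4 + 2*C²)
1/(l(r(X(3)), 19) - 91) = 1/((-4 + 2*0²)*19 - 91) = 1/((-4 + 2*0)*19 - 91) = 1/((-4 + 0)*19 - 91) = 1/(-4*19 - 91) = 1/(-76 - 91) = 1/(-167) = -1/167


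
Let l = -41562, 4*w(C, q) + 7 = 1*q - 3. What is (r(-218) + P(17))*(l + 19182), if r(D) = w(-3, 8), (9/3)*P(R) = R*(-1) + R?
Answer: 11190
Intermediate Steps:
P(R) = 0 (P(R) = (R*(-1) + R)/3 = (-R + R)/3 = (1/3)*0 = 0)
w(C, q) = -5/2 + q/4 (w(C, q) = -7/4 + (1*q - 3)/4 = -7/4 + (q - 3)/4 = -7/4 + (-3 + q)/4 = -7/4 + (-3/4 + q/4) = -5/2 + q/4)
r(D) = -1/2 (r(D) = -5/2 + (1/4)*8 = -5/2 + 2 = -1/2)
(r(-218) + P(17))*(l + 19182) = (-1/2 + 0)*(-41562 + 19182) = -1/2*(-22380) = 11190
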